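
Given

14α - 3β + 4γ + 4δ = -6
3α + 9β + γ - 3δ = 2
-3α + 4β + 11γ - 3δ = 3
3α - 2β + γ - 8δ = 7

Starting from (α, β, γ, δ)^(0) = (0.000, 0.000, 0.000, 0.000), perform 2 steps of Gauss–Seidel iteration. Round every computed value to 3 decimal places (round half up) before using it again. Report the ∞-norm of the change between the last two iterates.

0.508

Iteration 1:
  α = (-6 - (-3)·0.000 - (4)·0.000 - (4)·0.000) / (14) = -0.429
  β = (2 - (3)·-0.429 - (1)·0.000 - (-3)·0.000) / (9) = 0.365
  γ = (3 - (-3)·-0.429 - (4)·0.365 - (-3)·0.000) / (11) = 0.023
  δ = (7 - (3)·-0.429 - (-2)·0.365 - (1)·0.023) / (-8) = -1.124
Iteration 2:
  α = (-6 - (-3)·0.365 - (4)·0.023 - (4)·-1.124) / (14) = -0.036
  β = (2 - (3)·-0.036 - (1)·0.023 - (-3)·-1.124) / (9) = -0.143
  γ = (3 - (-3)·-0.036 - (4)·-0.143 - (-3)·-1.124) / (11) = 0.008
  δ = (7 - (3)·-0.036 - (-2)·-0.143 - (1)·0.008) / (-8) = -0.852
Change: (0.393, -0.508, -0.015, 0.272) → max |·| = 0.508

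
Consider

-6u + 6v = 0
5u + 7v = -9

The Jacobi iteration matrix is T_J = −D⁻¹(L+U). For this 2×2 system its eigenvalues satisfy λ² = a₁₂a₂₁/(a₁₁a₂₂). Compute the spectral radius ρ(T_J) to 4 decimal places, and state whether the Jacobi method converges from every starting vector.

a₁₂a₂₁/(a₁₁a₂₂) = (6)·(5) / ((-6)·(7)) = -0.714286
ρ = √|-0.714286| = √0.714286 = 0.8452
ρ < 1, so Jacobi converges

0.8452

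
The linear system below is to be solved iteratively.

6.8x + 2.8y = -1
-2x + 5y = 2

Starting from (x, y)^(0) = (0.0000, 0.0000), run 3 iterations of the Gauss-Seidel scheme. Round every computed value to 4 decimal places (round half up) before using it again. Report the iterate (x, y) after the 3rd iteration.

(-0.2644, 0.2942)

Iteration 1:
  x = (-1 - (2.8)·0.0000) / (6.8) = -0.1471
  y = (2 - (-2)·-0.1471) / (5) = 0.3412
Iteration 2:
  x = (-1 - (2.8)·0.3412) / (6.8) = -0.2876
  y = (2 - (-2)·-0.2876) / (5) = 0.2850
Iteration 3:
  x = (-1 - (2.8)·0.2850) / (6.8) = -0.2644
  y = (2 - (-2)·-0.2644) / (5) = 0.2942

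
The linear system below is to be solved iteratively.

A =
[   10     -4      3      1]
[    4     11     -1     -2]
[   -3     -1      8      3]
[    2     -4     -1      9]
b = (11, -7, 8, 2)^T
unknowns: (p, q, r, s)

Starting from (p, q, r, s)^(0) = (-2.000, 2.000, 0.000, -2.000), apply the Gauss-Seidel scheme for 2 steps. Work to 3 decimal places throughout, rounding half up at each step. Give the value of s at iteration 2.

Iteration 1:
  p = (11 - (-4)·2.000 - (3)·0.000 - (1)·-2.000) / (10) = 2.100
  q = (-7 - (4)·2.100 - (-1)·0.000 - (-2)·-2.000) / (11) = -1.764
  r = (8 - (-3)·2.100 - (-1)·-1.764 - (3)·-2.000) / (8) = 2.317
  s = (2 - (2)·2.100 - (-4)·-1.764 - (-1)·2.317) / (9) = -0.771
Iteration 2:
  p = (11 - (-4)·-1.764 - (3)·2.317 - (1)·-0.771) / (10) = -0.224
  q = (-7 - (4)·-0.224 - (-1)·2.317 - (-2)·-0.771) / (11) = -0.484
  r = (8 - (-3)·-0.224 - (-1)·-0.484 - (3)·-0.771) / (8) = 1.145
  s = (2 - (2)·-0.224 - (-4)·-0.484 - (-1)·1.145) / (9) = 0.184

0.184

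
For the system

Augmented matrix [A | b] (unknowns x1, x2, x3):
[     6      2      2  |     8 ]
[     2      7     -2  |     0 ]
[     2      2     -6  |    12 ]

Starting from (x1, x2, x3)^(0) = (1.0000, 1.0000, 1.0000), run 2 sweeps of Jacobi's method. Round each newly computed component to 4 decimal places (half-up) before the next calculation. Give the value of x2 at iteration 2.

Iteration 1:
  x1 = (8 - (2)·1.0000 - (2)·1.0000) / (6) = 0.6667
  x2 = (0 - (2)·1.0000 - (-2)·1.0000) / (7) = 0.0000
  x3 = (12 - (2)·1.0000 - (2)·1.0000) / (-6) = -1.3333
Iteration 2:
  x1 = (8 - (2)·0.0000 - (2)·-1.3333) / (6) = 1.7778
  x2 = (0 - (2)·0.6667 - (-2)·-1.3333) / (7) = -0.5714
  x3 = (12 - (2)·0.6667 - (2)·0.0000) / (-6) = -1.7778

-0.5714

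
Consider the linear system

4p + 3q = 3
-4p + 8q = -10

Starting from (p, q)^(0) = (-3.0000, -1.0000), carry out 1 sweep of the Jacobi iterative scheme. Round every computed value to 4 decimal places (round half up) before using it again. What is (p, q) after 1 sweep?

Iteration 1:
  p = (3 - (3)·-1.0000) / (4) = 1.5000
  q = (-10 - (-4)·-3.0000) / (8) = -2.7500

(1.5000, -2.7500)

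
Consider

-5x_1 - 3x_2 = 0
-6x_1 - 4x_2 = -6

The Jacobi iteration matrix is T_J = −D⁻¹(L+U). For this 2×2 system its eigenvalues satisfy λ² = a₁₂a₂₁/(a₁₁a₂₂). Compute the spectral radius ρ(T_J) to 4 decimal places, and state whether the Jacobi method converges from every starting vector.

a₁₂a₂₁/(a₁₁a₂₂) = (-3)·(-6) / ((-5)·(-4)) = 0.900000
ρ = √|0.900000| = √0.900000 = 0.9487
ρ < 1, so Jacobi converges

0.9487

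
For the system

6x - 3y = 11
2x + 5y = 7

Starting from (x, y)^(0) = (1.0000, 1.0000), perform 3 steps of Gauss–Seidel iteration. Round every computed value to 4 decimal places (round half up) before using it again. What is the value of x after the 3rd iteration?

2.1200

Iteration 1:
  x = (11 - (-3)·1.0000) / (6) = 2.3333
  y = (7 - (2)·2.3333) / (5) = 0.4667
Iteration 2:
  x = (11 - (-3)·0.4667) / (6) = 2.0667
  y = (7 - (2)·2.0667) / (5) = 0.5733
Iteration 3:
  x = (11 - (-3)·0.5733) / (6) = 2.1200
  y = (7 - (2)·2.1200) / (5) = 0.5520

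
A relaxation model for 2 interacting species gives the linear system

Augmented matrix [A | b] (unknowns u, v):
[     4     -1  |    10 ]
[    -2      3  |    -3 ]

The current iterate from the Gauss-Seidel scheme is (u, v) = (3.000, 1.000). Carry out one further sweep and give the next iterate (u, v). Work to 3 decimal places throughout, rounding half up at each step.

(2.750, 0.833)

One sweep:
  u = (10 - (-1)·1.000) / (4) = 2.750
  v = (-3 - (-2)·2.750) / (3) = 0.833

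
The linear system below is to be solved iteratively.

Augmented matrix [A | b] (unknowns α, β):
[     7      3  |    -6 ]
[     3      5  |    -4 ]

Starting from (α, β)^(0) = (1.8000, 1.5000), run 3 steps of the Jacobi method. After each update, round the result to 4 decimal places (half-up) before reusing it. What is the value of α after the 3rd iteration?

Iteration 1:
  α = (-6 - (3)·1.5000) / (7) = -1.5000
  β = (-4 - (3)·1.8000) / (5) = -1.8800
Iteration 2:
  α = (-6 - (3)·-1.8800) / (7) = -0.0514
  β = (-4 - (3)·-1.5000) / (5) = 0.1000
Iteration 3:
  α = (-6 - (3)·0.1000) / (7) = -0.9000
  β = (-4 - (3)·-0.0514) / (5) = -0.7692

-0.9000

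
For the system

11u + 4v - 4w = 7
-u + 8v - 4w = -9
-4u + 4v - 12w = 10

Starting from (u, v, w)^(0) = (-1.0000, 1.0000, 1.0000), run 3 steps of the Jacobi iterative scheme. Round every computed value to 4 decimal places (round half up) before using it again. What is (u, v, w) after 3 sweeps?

Iteration 1:
  u = (7 - (4)·1.0000 - (-4)·1.0000) / (11) = 0.6364
  v = (-9 - (-1)·-1.0000 - (-4)·1.0000) / (8) = -0.7500
  w = (10 - (-4)·-1.0000 - (4)·1.0000) / (-12) = -0.1667
Iteration 2:
  u = (7 - (4)·-0.7500 - (-4)·-0.1667) / (11) = 0.8485
  v = (-9 - (-1)·0.6364 - (-4)·-0.1667) / (8) = -1.1288
  w = (10 - (-4)·0.6364 - (4)·-0.7500) / (-12) = -1.2955
Iteration 3:
  u = (7 - (4)·-1.1288 - (-4)·-1.2955) / (11) = 0.5757
  v = (-9 - (-1)·0.8485 - (-4)·-1.2955) / (8) = -1.6667
  w = (10 - (-4)·0.8485 - (4)·-1.1288) / (-12) = -1.4924

(0.5757, -1.6667, -1.4924)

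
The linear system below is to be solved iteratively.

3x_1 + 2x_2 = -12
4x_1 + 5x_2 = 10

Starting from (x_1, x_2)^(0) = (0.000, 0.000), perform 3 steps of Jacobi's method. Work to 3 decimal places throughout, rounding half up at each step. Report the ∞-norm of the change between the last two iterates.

Iteration 1:
  x_1 = (-12 - (2)·0.000) / (3) = -4.000
  x_2 = (10 - (4)·0.000) / (5) = 2.000
Iteration 2:
  x_1 = (-12 - (2)·2.000) / (3) = -5.333
  x_2 = (10 - (4)·-4.000) / (5) = 5.200
Iteration 3:
  x_1 = (-12 - (2)·5.200) / (3) = -7.467
  x_2 = (10 - (4)·-5.333) / (5) = 6.266
Change: (-2.134, 1.066) → max |·| = 2.134

2.134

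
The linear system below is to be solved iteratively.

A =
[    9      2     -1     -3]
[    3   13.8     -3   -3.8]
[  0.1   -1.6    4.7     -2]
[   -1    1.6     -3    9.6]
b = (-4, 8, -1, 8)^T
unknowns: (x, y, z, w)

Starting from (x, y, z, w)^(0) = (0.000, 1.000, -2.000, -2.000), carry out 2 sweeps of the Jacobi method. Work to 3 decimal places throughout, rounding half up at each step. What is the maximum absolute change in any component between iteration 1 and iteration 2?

1.178

Iteration 1:
  x = (-4 - (2)·1.000 - (-1)·-2.000 - (-3)·-2.000) / (9) = -1.556
  y = (8 - (3)·0.000 - (-3)·-2.000 - (-3.8)·-2.000) / (13.8) = -0.406
  z = (-1 - (0.1)·0.000 - (-1.6)·1.000 - (-2)·-2.000) / (4.7) = -0.723
  w = (8 - (-1)·0.000 - (1.6)·1.000 - (-3)·-2.000) / (9.6) = 0.042
Iteration 2:
  x = (-4 - (2)·-0.406 - (-1)·-0.723 - (-3)·0.042) / (9) = -0.421
  y = (8 - (3)·-1.556 - (-3)·-0.723 - (-3.8)·0.042) / (13.8) = 0.772
  z = (-1 - (0.1)·-1.556 - (-1.6)·-0.406 - (-2)·0.042) / (4.7) = -0.300
  w = (8 - (-1)·-1.556 - (1.6)·-0.406 - (-3)·-0.723) / (9.6) = 0.513
Change: (1.135, 1.178, 0.423, 0.471) → max |·| = 1.178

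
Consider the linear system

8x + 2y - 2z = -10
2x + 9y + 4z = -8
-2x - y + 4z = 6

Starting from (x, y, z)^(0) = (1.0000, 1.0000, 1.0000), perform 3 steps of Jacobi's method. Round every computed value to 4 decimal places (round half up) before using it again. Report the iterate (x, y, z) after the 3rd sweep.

Iteration 1:
  x = (-10 - (2)·1.0000 - (-2)·1.0000) / (8) = -1.2500
  y = (-8 - (2)·1.0000 - (4)·1.0000) / (9) = -1.5556
  z = (6 - (-2)·1.0000 - (-1)·1.0000) / (4) = 2.2500
Iteration 2:
  x = (-10 - (2)·-1.5556 - (-2)·2.2500) / (8) = -0.2986
  y = (-8 - (2)·-1.2500 - (4)·2.2500) / (9) = -1.6111
  z = (6 - (-2)·-1.2500 - (-1)·-1.5556) / (4) = 0.4861
Iteration 3:
  x = (-10 - (2)·-1.6111 - (-2)·0.4861) / (8) = -0.7257
  y = (-8 - (2)·-0.2986 - (4)·0.4861) / (9) = -1.0386
  z = (6 - (-2)·-0.2986 - (-1)·-1.6111) / (4) = 0.9479

(-0.7257, -1.0386, 0.9479)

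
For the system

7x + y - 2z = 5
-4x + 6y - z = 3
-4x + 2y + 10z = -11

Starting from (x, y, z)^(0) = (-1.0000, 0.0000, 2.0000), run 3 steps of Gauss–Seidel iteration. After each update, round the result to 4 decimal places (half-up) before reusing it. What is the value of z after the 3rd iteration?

Iteration 1:
  x = (5 - (1)·0.0000 - (-2)·2.0000) / (7) = 1.2857
  y = (3 - (-4)·1.2857 - (-1)·2.0000) / (6) = 1.6905
  z = (-11 - (-4)·1.2857 - (2)·1.6905) / (10) = -0.9238
Iteration 2:
  x = (5 - (1)·1.6905 - (-2)·-0.9238) / (7) = 0.2088
  y = (3 - (-4)·0.2088 - (-1)·-0.9238) / (6) = 0.4852
  z = (-11 - (-4)·0.2088 - (2)·0.4852) / (10) = -1.1135
Iteration 3:
  x = (5 - (1)·0.4852 - (-2)·-1.1135) / (7) = 0.3268
  y = (3 - (-4)·0.3268 - (-1)·-1.1135) / (6) = 0.5323
  z = (-11 - (-4)·0.3268 - (2)·0.5323) / (10) = -1.0757

-1.0757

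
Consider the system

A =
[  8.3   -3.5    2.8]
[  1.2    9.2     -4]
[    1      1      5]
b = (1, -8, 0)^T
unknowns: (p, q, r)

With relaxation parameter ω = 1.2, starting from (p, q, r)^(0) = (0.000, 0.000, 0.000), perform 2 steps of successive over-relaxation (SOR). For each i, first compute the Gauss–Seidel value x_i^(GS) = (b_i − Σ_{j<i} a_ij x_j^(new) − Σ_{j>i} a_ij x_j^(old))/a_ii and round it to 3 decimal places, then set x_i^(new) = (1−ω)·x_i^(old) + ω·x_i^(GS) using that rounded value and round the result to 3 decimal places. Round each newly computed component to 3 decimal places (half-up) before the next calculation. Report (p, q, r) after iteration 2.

(-0.514, -0.634, 0.232)

Iteration 1:
  p: GS value = (1 - (-3.5)·0.000 - (2.8)·0.000) / (8.3) = 0.120;  p ← (1−ω)·0.000 + ω·0.120 = 0.144
  q: GS value = (-8 - (1.2)·0.144 - (-4)·0.000) / (9.2) = -0.888;  q ← (1−ω)·0.000 + ω·-0.888 = -1.066
  r: GS value = (0 - (1)·0.144 - (1)·-1.066) / (5) = 0.184;  r ← (1−ω)·0.000 + ω·0.184 = 0.221
Iteration 2:
  p: GS value = (1 - (-3.5)·-1.066 - (2.8)·0.221) / (8.3) = -0.404;  p ← (1−ω)·0.144 + ω·-0.404 = -0.514
  q: GS value = (-8 - (1.2)·-0.514 - (-4)·0.221) / (9.2) = -0.706;  q ← (1−ω)·-1.066 + ω·-0.706 = -0.634
  r: GS value = (0 - (1)·-0.514 - (1)·-0.634) / (5) = 0.230;  r ← (1−ω)·0.221 + ω·0.230 = 0.232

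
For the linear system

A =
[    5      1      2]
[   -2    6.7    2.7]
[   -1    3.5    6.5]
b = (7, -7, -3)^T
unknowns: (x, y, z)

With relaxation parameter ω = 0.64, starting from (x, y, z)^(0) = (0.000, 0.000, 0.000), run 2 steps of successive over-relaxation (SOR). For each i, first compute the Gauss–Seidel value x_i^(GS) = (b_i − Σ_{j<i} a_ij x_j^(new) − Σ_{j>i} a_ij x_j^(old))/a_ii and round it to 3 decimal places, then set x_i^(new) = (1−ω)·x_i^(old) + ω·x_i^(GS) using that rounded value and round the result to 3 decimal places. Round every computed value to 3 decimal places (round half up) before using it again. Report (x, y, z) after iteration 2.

(1.292, -0.592, 0.023)

Iteration 1:
  x: GS value = (7 - (1)·0.000 - (2)·0.000) / (5) = 1.400;  x ← (1−ω)·0.000 + ω·1.400 = 0.896
  y: GS value = (-7 - (-2)·0.896 - (2.7)·0.000) / (6.7) = -0.777;  y ← (1−ω)·0.000 + ω·-0.777 = -0.497
  z: GS value = (-3 - (-1)·0.896 - (3.5)·-0.497) / (6.5) = -0.056;  z ← (1−ω)·0.000 + ω·-0.056 = -0.036
Iteration 2:
  x: GS value = (7 - (1)·-0.497 - (2)·-0.036) / (5) = 1.514;  x ← (1−ω)·0.896 + ω·1.514 = 1.292
  y: GS value = (-7 - (-2)·1.292 - (2.7)·-0.036) / (6.7) = -0.645;  y ← (1−ω)·-0.497 + ω·-0.645 = -0.592
  z: GS value = (-3 - (-1)·1.292 - (3.5)·-0.592) / (6.5) = 0.056;  z ← (1−ω)·-0.036 + ω·0.056 = 0.023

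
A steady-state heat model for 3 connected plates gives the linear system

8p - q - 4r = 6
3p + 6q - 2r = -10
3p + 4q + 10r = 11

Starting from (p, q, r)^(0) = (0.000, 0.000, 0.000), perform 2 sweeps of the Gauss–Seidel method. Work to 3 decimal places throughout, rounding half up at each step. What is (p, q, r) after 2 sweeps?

Iteration 1:
  p = (6 - (-1)·0.000 - (-4)·0.000) / (8) = 0.750
  q = (-10 - (3)·0.750 - (-2)·0.000) / (6) = -2.042
  r = (11 - (3)·0.750 - (4)·-2.042) / (10) = 1.692
Iteration 2:
  p = (6 - (-1)·-2.042 - (-4)·1.692) / (8) = 1.341
  q = (-10 - (3)·1.341 - (-2)·1.692) / (6) = -1.773
  r = (11 - (3)·1.341 - (4)·-1.773) / (10) = 1.407

(1.341, -1.773, 1.407)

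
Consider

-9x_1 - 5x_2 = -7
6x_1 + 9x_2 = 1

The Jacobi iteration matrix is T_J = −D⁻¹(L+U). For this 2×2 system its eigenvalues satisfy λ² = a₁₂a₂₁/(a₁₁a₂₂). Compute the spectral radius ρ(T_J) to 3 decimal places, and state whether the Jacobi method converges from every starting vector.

a₁₂a₂₁/(a₁₁a₂₂) = (-5)·(6) / ((-9)·(9)) = 0.370370
ρ = √|0.370370| = √0.370370 = 0.609
ρ < 1, so Jacobi converges

0.609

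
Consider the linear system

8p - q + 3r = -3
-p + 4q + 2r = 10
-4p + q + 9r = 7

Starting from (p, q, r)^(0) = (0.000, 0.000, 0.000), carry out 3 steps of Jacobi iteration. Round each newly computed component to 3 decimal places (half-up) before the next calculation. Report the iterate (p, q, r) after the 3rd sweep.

Iteration 1:
  p = (-3 - (-1)·0.000 - (3)·0.000) / (8) = -0.375
  q = (10 - (-1)·0.000 - (2)·0.000) / (4) = 2.500
  r = (7 - (-4)·0.000 - (1)·0.000) / (9) = 0.778
Iteration 2:
  p = (-3 - (-1)·2.500 - (3)·0.778) / (8) = -0.354
  q = (10 - (-1)·-0.375 - (2)·0.778) / (4) = 2.017
  r = (7 - (-4)·-0.375 - (1)·2.500) / (9) = 0.333
Iteration 3:
  p = (-3 - (-1)·2.017 - (3)·0.333) / (8) = -0.248
  q = (10 - (-1)·-0.354 - (2)·0.333) / (4) = 2.245
  r = (7 - (-4)·-0.354 - (1)·2.017) / (9) = 0.396

(-0.248, 2.245, 0.396)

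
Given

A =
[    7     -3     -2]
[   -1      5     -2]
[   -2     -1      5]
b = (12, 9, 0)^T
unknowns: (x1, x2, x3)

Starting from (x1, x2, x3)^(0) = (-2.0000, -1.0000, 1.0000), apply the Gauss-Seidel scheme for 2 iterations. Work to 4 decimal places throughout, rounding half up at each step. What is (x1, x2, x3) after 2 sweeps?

Iteration 1:
  x1 = (12 - (-3)·-1.0000 - (-2)·1.0000) / (7) = 1.5714
  x2 = (9 - (-1)·1.5714 - (-2)·1.0000) / (5) = 2.5143
  x3 = (0 - (-2)·1.5714 - (-1)·2.5143) / (5) = 1.1314
Iteration 2:
  x1 = (12 - (-3)·2.5143 - (-2)·1.1314) / (7) = 3.1151
  x2 = (9 - (-1)·3.1151 - (-2)·1.1314) / (5) = 2.8756
  x3 = (0 - (-2)·3.1151 - (-1)·2.8756) / (5) = 1.8212

(3.1151, 2.8756, 1.8212)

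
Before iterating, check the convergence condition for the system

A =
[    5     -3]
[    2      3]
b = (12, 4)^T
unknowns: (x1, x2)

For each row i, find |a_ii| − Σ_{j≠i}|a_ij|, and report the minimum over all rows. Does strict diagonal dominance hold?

row 1: |5| − (3) = 2
row 2: |3| − (2) = 1
minimum over rows = 1 → strictly diagonally dominant (convergence guaranteed)

1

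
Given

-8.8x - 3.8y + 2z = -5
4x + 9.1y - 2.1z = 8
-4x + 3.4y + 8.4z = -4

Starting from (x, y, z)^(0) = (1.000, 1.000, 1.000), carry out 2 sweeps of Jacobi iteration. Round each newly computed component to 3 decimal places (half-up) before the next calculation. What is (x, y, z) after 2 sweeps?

Iteration 1:
  x = (-5 - (-3.8)·1.000 - (2)·1.000) / (-8.8) = 0.364
  y = (8 - (4)·1.000 - (-2.1)·1.000) / (9.1) = 0.670
  z = (-4 - (-4)·1.000 - (3.4)·1.000) / (8.4) = -0.405
Iteration 2:
  x = (-5 - (-3.8)·0.670 - (2)·-0.405) / (-8.8) = 0.187
  y = (8 - (4)·0.364 - (-2.1)·-0.405) / (9.1) = 0.626
  z = (-4 - (-4)·0.364 - (3.4)·0.670) / (8.4) = -0.574

(0.187, 0.626, -0.574)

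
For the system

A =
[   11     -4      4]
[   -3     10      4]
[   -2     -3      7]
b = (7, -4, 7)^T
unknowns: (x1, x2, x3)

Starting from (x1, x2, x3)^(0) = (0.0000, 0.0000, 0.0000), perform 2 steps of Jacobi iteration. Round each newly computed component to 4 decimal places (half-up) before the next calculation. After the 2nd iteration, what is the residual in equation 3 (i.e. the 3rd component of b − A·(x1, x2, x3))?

Iteration 1:
  x1 = (7 - (-4)·0.0000 - (4)·0.0000) / (11) = 0.6364
  x2 = (-4 - (-3)·0.0000 - (4)·0.0000) / (10) = -0.4000
  x3 = (7 - (-2)·0.0000 - (-3)·0.0000) / (7) = 1.0000
Iteration 2:
  x1 = (7 - (-4)·-0.4000 - (4)·1.0000) / (11) = 0.1273
  x2 = (-4 - (-3)·0.6364 - (4)·1.0000) / (10) = -0.6091
  x3 = (7 - (-2)·0.6364 - (-3)·-0.4000) / (7) = 1.0104
Residual b − A·x = (-0.8783, -1.5687, -1.6455)

-1.6455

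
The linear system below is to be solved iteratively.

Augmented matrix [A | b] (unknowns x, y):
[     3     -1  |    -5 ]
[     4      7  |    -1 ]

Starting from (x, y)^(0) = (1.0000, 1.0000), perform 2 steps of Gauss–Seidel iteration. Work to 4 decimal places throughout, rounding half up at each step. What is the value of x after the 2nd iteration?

Iteration 1:
  x = (-5 - (-1)·1.0000) / (3) = -1.3333
  y = (-1 - (4)·-1.3333) / (7) = 0.6190
Iteration 2:
  x = (-5 - (-1)·0.6190) / (3) = -1.4603
  y = (-1 - (4)·-1.4603) / (7) = 0.6916

-1.4603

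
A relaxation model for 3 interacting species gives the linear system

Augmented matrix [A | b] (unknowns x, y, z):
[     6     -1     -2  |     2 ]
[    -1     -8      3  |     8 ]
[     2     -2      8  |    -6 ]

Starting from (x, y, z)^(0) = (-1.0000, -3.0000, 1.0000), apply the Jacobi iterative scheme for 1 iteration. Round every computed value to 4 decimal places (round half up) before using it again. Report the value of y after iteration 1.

-0.5000

Iteration 1:
  x = (2 - (-1)·-3.0000 - (-2)·1.0000) / (6) = 0.1667
  y = (8 - (-1)·-1.0000 - (3)·1.0000) / (-8) = -0.5000
  z = (-6 - (2)·-1.0000 - (-2)·-3.0000) / (8) = -1.2500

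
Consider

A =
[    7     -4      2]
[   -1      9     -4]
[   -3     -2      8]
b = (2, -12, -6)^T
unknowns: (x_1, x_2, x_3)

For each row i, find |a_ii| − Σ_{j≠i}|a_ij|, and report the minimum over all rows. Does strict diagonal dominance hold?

1

row 1: |7| − (4+2) = 1
row 2: |9| − (1+4) = 4
row 3: |8| − (3+2) = 3
minimum over rows = 1 → strictly diagonally dominant (convergence guaranteed)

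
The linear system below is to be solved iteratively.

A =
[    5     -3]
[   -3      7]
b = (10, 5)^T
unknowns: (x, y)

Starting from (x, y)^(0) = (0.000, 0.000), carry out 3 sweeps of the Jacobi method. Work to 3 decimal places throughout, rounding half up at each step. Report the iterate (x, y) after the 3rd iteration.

Iteration 1:
  x = (10 - (-3)·0.000) / (5) = 2.000
  y = (5 - (-3)·0.000) / (7) = 0.714
Iteration 2:
  x = (10 - (-3)·0.714) / (5) = 2.428
  y = (5 - (-3)·2.000) / (7) = 1.571
Iteration 3:
  x = (10 - (-3)·1.571) / (5) = 2.943
  y = (5 - (-3)·2.428) / (7) = 1.755

(2.943, 1.755)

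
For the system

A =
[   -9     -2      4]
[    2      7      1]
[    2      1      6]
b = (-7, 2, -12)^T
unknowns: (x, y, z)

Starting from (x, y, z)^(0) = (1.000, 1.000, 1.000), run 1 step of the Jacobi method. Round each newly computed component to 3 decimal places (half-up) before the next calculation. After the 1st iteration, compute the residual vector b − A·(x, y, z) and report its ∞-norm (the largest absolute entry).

Iteration 1:
  x = (-7 - (-2)·1.000 - (4)·1.000) / (-9) = 1.000
  y = (2 - (2)·1.000 - (1)·1.000) / (7) = -0.143
  z = (-12 - (2)·1.000 - (1)·1.000) / (6) = -2.500
Residual b − A·x = (11.714, 3.501, 1.143); ∞-norm = 11.714

11.714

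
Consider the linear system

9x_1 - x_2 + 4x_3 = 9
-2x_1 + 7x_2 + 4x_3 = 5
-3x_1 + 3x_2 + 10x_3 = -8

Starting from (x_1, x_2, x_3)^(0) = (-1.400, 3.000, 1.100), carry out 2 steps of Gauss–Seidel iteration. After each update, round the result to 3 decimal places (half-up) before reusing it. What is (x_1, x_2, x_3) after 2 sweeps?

Iteration 1:
  x_1 = (9 - (-1)·3.000 - (4)·1.100) / (9) = 0.844
  x_2 = (5 - (-2)·0.844 - (4)·1.100) / (7) = 0.327
  x_3 = (-8 - (-3)·0.844 - (3)·0.327) / (10) = -0.645
Iteration 2:
  x_1 = (9 - (-1)·0.327 - (4)·-0.645) / (9) = 1.323
  x_2 = (5 - (-2)·1.323 - (4)·-0.645) / (7) = 1.461
  x_3 = (-8 - (-3)·1.323 - (3)·1.461) / (10) = -0.841

(1.323, 1.461, -0.841)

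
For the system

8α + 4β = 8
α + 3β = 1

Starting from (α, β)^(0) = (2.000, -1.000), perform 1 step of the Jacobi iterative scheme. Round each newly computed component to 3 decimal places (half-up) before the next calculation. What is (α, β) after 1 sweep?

Iteration 1:
  α = (8 - (4)·-1.000) / (8) = 1.500
  β = (1 - (1)·2.000) / (3) = -0.333

(1.500, -0.333)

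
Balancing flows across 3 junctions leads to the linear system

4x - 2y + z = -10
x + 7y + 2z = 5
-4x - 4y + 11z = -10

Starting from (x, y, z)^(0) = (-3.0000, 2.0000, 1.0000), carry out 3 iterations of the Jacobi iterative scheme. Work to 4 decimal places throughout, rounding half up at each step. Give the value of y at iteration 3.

1.3173

Iteration 1:
  x = (-10 - (-2)·2.0000 - (1)·1.0000) / (4) = -1.7500
  y = (5 - (1)·-3.0000 - (2)·1.0000) / (7) = 0.8571
  z = (-10 - (-4)·-3.0000 - (-4)·2.0000) / (11) = -1.2727
Iteration 2:
  x = (-10 - (-2)·0.8571 - (1)·-1.2727) / (4) = -1.7533
  y = (5 - (1)·-1.7500 - (2)·-1.2727) / (7) = 1.3279
  z = (-10 - (-4)·-1.7500 - (-4)·0.8571) / (11) = -1.2338
Iteration 3:
  x = (-10 - (-2)·1.3279 - (1)·-1.2338) / (4) = -1.5276
  y = (5 - (1)·-1.7533 - (2)·-1.2338) / (7) = 1.3173
  z = (-10 - (-4)·-1.7533 - (-4)·1.3279) / (11) = -1.0638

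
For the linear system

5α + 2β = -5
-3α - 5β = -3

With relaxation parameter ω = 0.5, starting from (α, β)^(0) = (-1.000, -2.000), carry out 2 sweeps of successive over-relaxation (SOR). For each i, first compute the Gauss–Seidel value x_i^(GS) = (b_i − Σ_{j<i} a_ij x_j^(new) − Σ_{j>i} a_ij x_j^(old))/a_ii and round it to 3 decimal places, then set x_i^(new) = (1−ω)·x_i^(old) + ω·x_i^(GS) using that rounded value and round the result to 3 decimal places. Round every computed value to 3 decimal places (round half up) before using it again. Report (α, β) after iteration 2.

(-0.696, 0.249)

Iteration 1:
  α: GS value = (-5 - (2)·-2.000) / (5) = -0.200;  α ← (1−ω)·-1.000 + ω·-0.200 = -0.600
  β: GS value = (-3 - (-3)·-0.600) / (-5) = 0.960;  β ← (1−ω)·-2.000 + ω·0.960 = -0.520
Iteration 2:
  α: GS value = (-5 - (2)·-0.520) / (5) = -0.792;  α ← (1−ω)·-0.600 + ω·-0.792 = -0.696
  β: GS value = (-3 - (-3)·-0.696) / (-5) = 1.018;  β ← (1−ω)·-0.520 + ω·1.018 = 0.249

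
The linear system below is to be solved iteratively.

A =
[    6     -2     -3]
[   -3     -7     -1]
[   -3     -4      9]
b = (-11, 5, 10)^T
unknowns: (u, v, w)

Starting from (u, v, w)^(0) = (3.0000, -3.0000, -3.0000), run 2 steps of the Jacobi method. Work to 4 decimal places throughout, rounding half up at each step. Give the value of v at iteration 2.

1.0317

Iteration 1:
  u = (-11 - (-2)·-3.0000 - (-3)·-3.0000) / (6) = -4.3333
  v = (5 - (-3)·3.0000 - (-1)·-3.0000) / (-7) = -1.5714
  w = (10 - (-3)·3.0000 - (-4)·-3.0000) / (9) = 0.7778
Iteration 2:
  u = (-11 - (-2)·-1.5714 - (-3)·0.7778) / (6) = -1.9682
  v = (5 - (-3)·-4.3333 - (-1)·0.7778) / (-7) = 1.0317
  w = (10 - (-3)·-4.3333 - (-4)·-1.5714) / (9) = -1.0317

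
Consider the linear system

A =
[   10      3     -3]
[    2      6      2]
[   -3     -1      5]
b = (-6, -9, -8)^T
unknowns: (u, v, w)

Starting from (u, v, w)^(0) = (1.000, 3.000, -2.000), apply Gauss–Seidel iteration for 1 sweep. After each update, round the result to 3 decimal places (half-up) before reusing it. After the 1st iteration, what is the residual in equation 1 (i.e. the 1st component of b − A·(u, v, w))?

6.738

Iteration 1:
  u = (-6 - (3)·3.000 - (-3)·-2.000) / (10) = -2.100
  v = (-9 - (2)·-2.100 - (2)·-2.000) / (6) = -0.133
  w = (-8 - (-3)·-2.100 - (-1)·-0.133) / (5) = -2.887
Residual b − A·x = (6.738, 1.772, 0.002)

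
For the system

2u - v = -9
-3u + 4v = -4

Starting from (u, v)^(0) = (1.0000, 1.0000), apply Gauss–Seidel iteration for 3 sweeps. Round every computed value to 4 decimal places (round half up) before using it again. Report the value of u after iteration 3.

-7.4375

Iteration 1:
  u = (-9 - (-1)·1.0000) / (2) = -4.0000
  v = (-4 - (-3)·-4.0000) / (4) = -4.0000
Iteration 2:
  u = (-9 - (-1)·-4.0000) / (2) = -6.5000
  v = (-4 - (-3)·-6.5000) / (4) = -5.8750
Iteration 3:
  u = (-9 - (-1)·-5.8750) / (2) = -7.4375
  v = (-4 - (-3)·-7.4375) / (4) = -6.5781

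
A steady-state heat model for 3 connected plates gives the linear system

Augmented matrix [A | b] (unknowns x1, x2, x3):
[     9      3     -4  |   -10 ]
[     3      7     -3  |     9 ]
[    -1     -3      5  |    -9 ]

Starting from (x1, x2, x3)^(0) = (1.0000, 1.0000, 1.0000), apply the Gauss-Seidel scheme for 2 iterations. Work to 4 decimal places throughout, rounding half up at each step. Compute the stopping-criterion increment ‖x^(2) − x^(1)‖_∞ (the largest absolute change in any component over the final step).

1.1429

Iteration 1:
  x1 = (-10 - (3)·1.0000 - (-4)·1.0000) / (9) = -1.0000
  x2 = (9 - (3)·-1.0000 - (-3)·1.0000) / (7) = 2.1429
  x3 = (-9 - (-1)·-1.0000 - (-3)·2.1429) / (5) = -0.7143
Iteration 2:
  x1 = (-10 - (3)·2.1429 - (-4)·-0.7143) / (9) = -2.1429
  x2 = (9 - (3)·-2.1429 - (-3)·-0.7143) / (7) = 1.8980
  x3 = (-9 - (-1)·-2.1429 - (-3)·1.8980) / (5) = -1.0898
Change: (-1.1429, -0.2449, -0.3755) → max |·| = 1.1429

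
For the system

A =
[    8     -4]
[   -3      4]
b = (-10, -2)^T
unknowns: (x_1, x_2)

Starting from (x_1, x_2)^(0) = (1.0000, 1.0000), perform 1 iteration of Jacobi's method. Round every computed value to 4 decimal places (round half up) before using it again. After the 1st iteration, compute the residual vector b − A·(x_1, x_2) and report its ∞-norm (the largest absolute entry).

Iteration 1:
  x_1 = (-10 - (-4)·1.0000) / (8) = -0.7500
  x_2 = (-2 - (-3)·1.0000) / (4) = 0.2500
Residual b − A·x = (-3.0000, -5.2500); ∞-norm = 5.2500

5.2500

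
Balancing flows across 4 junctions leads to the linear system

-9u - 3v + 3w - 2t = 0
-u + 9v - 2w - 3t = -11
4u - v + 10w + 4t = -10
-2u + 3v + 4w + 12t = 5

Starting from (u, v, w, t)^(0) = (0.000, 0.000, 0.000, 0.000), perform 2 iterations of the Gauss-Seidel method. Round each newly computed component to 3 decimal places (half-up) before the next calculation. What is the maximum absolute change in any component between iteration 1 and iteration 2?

Iteration 1:
  u = (0 - (-3)·0.000 - (3)·0.000 - (-2)·0.000) / (-9) = 0.000
  v = (-11 - (-1)·0.000 - (-2)·0.000 - (-3)·0.000) / (9) = -1.222
  w = (-10 - (4)·0.000 - (-1)·-1.222 - (4)·0.000) / (10) = -1.122
  t = (5 - (-2)·0.000 - (3)·-1.222 - (4)·-1.122) / (12) = 1.096
Iteration 2:
  u = (0 - (-3)·-1.222 - (3)·-1.122 - (-2)·1.096) / (-9) = -0.210
  v = (-11 - (-1)·-0.210 - (-2)·-1.122 - (-3)·1.096) / (9) = -1.130
  w = (-10 - (4)·-0.210 - (-1)·-1.130 - (4)·1.096) / (10) = -1.467
  t = (5 - (-2)·-0.210 - (3)·-1.130 - (4)·-1.467) / (12) = 1.153
Change: (-0.210, 0.092, -0.345, 0.057) → max |·| = 0.345

0.345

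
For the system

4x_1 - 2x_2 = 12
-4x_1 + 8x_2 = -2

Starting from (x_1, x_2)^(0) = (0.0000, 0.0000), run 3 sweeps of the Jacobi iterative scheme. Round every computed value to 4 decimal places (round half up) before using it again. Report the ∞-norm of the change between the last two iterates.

0.7500

Iteration 1:
  x_1 = (12 - (-2)·0.0000) / (4) = 3.0000
  x_2 = (-2 - (-4)·0.0000) / (8) = -0.2500
Iteration 2:
  x_1 = (12 - (-2)·-0.2500) / (4) = 2.8750
  x_2 = (-2 - (-4)·3.0000) / (8) = 1.2500
Iteration 3:
  x_1 = (12 - (-2)·1.2500) / (4) = 3.6250
  x_2 = (-2 - (-4)·2.8750) / (8) = 1.1875
Change: (0.7500, -0.0625) → max |·| = 0.7500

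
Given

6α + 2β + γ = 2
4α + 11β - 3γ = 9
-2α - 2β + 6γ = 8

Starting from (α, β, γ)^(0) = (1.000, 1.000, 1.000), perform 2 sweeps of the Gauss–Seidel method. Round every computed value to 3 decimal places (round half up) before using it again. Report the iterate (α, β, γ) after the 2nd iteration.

(-0.328, 1.391, 1.688)

Iteration 1:
  α = (2 - (2)·1.000 - (1)·1.000) / (6) = -0.167
  β = (9 - (4)·-0.167 - (-3)·1.000) / (11) = 1.152
  γ = (8 - (-2)·-0.167 - (-2)·1.152) / (6) = 1.662
Iteration 2:
  α = (2 - (2)·1.152 - (1)·1.662) / (6) = -0.328
  β = (9 - (4)·-0.328 - (-3)·1.662) / (11) = 1.391
  γ = (8 - (-2)·-0.328 - (-2)·1.391) / (6) = 1.688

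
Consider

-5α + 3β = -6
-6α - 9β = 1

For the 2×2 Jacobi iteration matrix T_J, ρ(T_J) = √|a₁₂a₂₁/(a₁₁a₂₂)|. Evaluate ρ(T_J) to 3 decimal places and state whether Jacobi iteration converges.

a₁₂a₂₁/(a₁₁a₂₂) = (3)·(-6) / ((-5)·(-9)) = -0.400000
ρ = √|-0.400000| = √0.400000 = 0.632
ρ < 1, so Jacobi converges

0.632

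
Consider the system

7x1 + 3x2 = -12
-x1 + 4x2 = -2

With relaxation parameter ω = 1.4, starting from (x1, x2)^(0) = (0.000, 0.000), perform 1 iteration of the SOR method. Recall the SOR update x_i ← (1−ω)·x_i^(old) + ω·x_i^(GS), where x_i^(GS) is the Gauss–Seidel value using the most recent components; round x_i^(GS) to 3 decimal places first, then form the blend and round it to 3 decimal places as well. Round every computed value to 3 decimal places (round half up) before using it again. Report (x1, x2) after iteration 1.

Iteration 1:
  x1: GS value = (-12 - (3)·0.000) / (7) = -1.714;  x1 ← (1−ω)·0.000 + ω·-1.714 = -2.400
  x2: GS value = (-2 - (-1)·-2.400) / (4) = -1.100;  x2 ← (1−ω)·0.000 + ω·-1.100 = -1.540

(-2.400, -1.540)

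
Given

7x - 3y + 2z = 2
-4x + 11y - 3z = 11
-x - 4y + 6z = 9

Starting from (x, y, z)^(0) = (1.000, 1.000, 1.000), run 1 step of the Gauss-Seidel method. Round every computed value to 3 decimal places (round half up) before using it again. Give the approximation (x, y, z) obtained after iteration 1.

Iteration 1:
  x = (2 - (-3)·1.000 - (2)·1.000) / (7) = 0.429
  y = (11 - (-4)·0.429 - (-3)·1.000) / (11) = 1.429
  z = (9 - (-1)·0.429 - (-4)·1.429) / (6) = 2.524

(0.429, 1.429, 2.524)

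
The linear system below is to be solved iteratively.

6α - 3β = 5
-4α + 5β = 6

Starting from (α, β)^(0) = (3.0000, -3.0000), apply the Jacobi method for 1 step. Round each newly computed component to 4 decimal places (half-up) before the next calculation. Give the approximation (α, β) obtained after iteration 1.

Iteration 1:
  α = (5 - (-3)·-3.0000) / (6) = -0.6667
  β = (6 - (-4)·3.0000) / (5) = 3.6000

(-0.6667, 3.6000)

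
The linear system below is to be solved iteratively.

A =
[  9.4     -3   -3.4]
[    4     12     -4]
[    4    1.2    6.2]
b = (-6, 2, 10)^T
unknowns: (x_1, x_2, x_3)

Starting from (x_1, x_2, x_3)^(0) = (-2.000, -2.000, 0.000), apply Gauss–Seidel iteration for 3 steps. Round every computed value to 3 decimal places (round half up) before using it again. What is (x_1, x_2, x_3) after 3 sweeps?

(0.056, 0.549, 1.471)

Iteration 1:
  x_1 = (-6 - (-3)·-2.000 - (-3.4)·0.000) / (9.4) = -1.277
  x_2 = (2 - (4)·-1.277 - (-4)·0.000) / (12) = 0.592
  x_3 = (10 - (4)·-1.277 - (1.2)·0.592) / (6.2) = 2.322
Iteration 2:
  x_1 = (-6 - (-3)·0.592 - (-3.4)·2.322) / (9.4) = 0.391
  x_2 = (2 - (4)·0.391 - (-4)·2.322) / (12) = 0.810
  x_3 = (10 - (4)·0.391 - (1.2)·0.810) / (6.2) = 1.204
Iteration 3:
  x_1 = (-6 - (-3)·0.810 - (-3.4)·1.204) / (9.4) = 0.056
  x_2 = (2 - (4)·0.056 - (-4)·1.204) / (12) = 0.549
  x_3 = (10 - (4)·0.056 - (1.2)·0.549) / (6.2) = 1.471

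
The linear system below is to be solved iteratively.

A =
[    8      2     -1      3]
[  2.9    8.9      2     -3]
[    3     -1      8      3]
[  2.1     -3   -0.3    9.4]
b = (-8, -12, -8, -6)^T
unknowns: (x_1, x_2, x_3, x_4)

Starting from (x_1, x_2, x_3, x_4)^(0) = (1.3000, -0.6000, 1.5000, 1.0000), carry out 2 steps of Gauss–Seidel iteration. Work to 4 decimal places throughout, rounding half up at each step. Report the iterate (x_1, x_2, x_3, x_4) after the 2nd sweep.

(-0.5998, -1.1606, -0.6335, -0.8949)

Iteration 1:
  x_1 = (-8 - (2)·-0.6000 - (-1)·1.5000 - (3)·1.0000) / (8) = -1.0375
  x_2 = (-12 - (2.9)·-1.0375 - (2)·1.5000 - (-3)·1.0000) / (8.9) = -1.0103
  x_3 = (-8 - (3)·-1.0375 - (-1)·-1.0103 - (3)·1.0000) / (8) = -1.1122
  x_4 = (-6 - (2.1)·-1.0375 - (-3)·-1.0103 - (-0.3)·-1.1122) / (9.4) = -0.7644
Iteration 2:
  x_1 = (-8 - (2)·-1.0103 - (-1)·-1.1122 - (3)·-0.7644) / (8) = -0.5998
  x_2 = (-12 - (2.9)·-0.5998 - (2)·-1.1122 - (-3)·-0.7644) / (8.9) = -1.1606
  x_3 = (-8 - (3)·-0.5998 - (-1)·-1.1606 - (3)·-0.7644) / (8) = -0.6335
  x_4 = (-6 - (2.1)·-0.5998 - (-3)·-1.1606 - (-0.3)·-0.6335) / (9.4) = -0.8949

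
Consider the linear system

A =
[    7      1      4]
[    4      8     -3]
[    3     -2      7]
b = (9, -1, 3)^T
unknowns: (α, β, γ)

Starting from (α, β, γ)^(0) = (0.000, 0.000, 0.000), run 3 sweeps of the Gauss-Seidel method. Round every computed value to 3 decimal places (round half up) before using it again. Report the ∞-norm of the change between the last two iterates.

Iteration 1:
  α = (9 - (1)·0.000 - (4)·0.000) / (7) = 1.286
  β = (-1 - (4)·1.286 - (-3)·0.000) / (8) = -0.768
  γ = (3 - (3)·1.286 - (-2)·-0.768) / (7) = -0.342
Iteration 2:
  α = (9 - (1)·-0.768 - (4)·-0.342) / (7) = 1.591
  β = (-1 - (4)·1.591 - (-3)·-0.342) / (8) = -1.049
  γ = (3 - (3)·1.591 - (-2)·-1.049) / (7) = -0.553
Iteration 3:
  α = (9 - (1)·-1.049 - (4)·-0.553) / (7) = 1.752
  β = (-1 - (4)·1.752 - (-3)·-0.553) / (8) = -1.208
  γ = (3 - (3)·1.752 - (-2)·-1.208) / (7) = -0.667
Change: (0.161, -0.159, -0.114) → max |·| = 0.161

0.161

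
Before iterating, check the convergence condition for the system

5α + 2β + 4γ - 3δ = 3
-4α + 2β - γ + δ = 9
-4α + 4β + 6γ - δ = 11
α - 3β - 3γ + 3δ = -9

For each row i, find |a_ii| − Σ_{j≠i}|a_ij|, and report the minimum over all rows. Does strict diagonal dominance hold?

row 1: |5| − (2+4+3) = -4
row 2: |2| − (4+1+1) = -4
row 3: |6| − (4+4+1) = -3
row 4: |3| − (1+3+3) = -4
minimum over rows = -4 → not strictly diagonally dominant

-4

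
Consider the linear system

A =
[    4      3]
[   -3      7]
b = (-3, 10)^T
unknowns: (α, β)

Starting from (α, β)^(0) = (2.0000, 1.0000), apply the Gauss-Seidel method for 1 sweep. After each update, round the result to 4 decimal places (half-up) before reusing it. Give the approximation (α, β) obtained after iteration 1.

Iteration 1:
  α = (-3 - (3)·1.0000) / (4) = -1.5000
  β = (10 - (-3)·-1.5000) / (7) = 0.7857

(-1.5000, 0.7857)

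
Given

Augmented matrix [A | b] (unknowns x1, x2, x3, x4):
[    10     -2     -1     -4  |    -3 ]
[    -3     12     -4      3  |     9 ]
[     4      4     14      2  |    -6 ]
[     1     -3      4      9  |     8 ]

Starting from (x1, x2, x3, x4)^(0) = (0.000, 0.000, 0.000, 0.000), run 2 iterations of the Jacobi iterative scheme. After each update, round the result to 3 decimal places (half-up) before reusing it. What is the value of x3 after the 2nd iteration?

Iteration 1:
  x1 = (-3 - (-2)·0.000 - (-1)·0.000 - (-4)·0.000) / (10) = -0.300
  x2 = (9 - (-3)·0.000 - (-4)·0.000 - (3)·0.000) / (12) = 0.750
  x3 = (-6 - (4)·0.000 - (4)·0.000 - (2)·0.000) / (14) = -0.429
  x4 = (8 - (1)·0.000 - (-3)·0.000 - (4)·0.000) / (9) = 0.889
Iteration 2:
  x1 = (-3 - (-2)·0.750 - (-1)·-0.429 - (-4)·0.889) / (10) = 0.163
  x2 = (9 - (-3)·-0.300 - (-4)·-0.429 - (3)·0.889) / (12) = 0.310
  x3 = (-6 - (4)·-0.300 - (4)·0.750 - (2)·0.889) / (14) = -0.684
  x4 = (8 - (1)·-0.300 - (-3)·0.750 - (4)·-0.429) / (9) = 1.363

-0.684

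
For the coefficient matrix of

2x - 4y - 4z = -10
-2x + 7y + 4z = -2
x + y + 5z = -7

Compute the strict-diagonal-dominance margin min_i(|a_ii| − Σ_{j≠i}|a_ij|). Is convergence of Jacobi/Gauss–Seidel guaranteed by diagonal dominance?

-6

row 1: |2| − (4+4) = -6
row 2: |7| − (2+4) = 1
row 3: |5| − (1+1) = 3
minimum over rows = -6 → not strictly diagonally dominant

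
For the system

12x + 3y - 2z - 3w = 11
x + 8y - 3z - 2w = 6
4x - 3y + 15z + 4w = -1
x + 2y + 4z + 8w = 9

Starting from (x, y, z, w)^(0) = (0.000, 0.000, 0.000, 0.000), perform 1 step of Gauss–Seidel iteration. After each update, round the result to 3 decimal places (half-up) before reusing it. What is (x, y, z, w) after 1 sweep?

Iteration 1:
  x = (11 - (3)·0.000 - (-2)·0.000 - (-3)·0.000) / (12) = 0.917
  y = (6 - (1)·0.917 - (-3)·0.000 - (-2)·0.000) / (8) = 0.635
  z = (-1 - (4)·0.917 - (-3)·0.635 - (4)·0.000) / (15) = -0.184
  w = (9 - (1)·0.917 - (2)·0.635 - (4)·-0.184) / (8) = 0.944

(0.917, 0.635, -0.184, 0.944)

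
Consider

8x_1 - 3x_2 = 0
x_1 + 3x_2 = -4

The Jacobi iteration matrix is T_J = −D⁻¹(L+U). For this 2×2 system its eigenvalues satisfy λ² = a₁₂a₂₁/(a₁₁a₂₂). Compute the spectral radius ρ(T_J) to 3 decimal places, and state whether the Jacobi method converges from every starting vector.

a₁₂a₂₁/(a₁₁a₂₂) = (-3)·(1) / ((8)·(3)) = -0.125000
ρ = √|-0.125000| = √0.125000 = 0.354
ρ < 1, so Jacobi converges

0.354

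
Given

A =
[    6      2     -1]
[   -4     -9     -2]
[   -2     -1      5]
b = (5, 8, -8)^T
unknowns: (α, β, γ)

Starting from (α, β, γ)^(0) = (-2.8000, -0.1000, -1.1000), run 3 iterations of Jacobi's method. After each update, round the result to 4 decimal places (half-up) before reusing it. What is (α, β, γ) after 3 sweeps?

(0.8268, -0.6993, -1.6461)

Iteration 1:
  α = (5 - (2)·-0.1000 - (-1)·-1.1000) / (6) = 0.6833
  β = (8 - (-4)·-2.8000 - (-2)·-1.1000) / (-9) = 0.6000
  γ = (-8 - (-2)·-2.8000 - (-1)·-0.1000) / (5) = -2.7400
Iteration 2:
  α = (5 - (2)·0.6000 - (-1)·-2.7400) / (6) = 0.1767
  β = (8 - (-4)·0.6833 - (-2)·-2.7400) / (-9) = -0.5837
  γ = (-8 - (-2)·0.6833 - (-1)·0.6000) / (5) = -1.2067
Iteration 3:
  α = (5 - (2)·-0.5837 - (-1)·-1.2067) / (6) = 0.8268
  β = (8 - (-4)·0.1767 - (-2)·-1.2067) / (-9) = -0.6993
  γ = (-8 - (-2)·0.1767 - (-1)·-0.5837) / (5) = -1.6461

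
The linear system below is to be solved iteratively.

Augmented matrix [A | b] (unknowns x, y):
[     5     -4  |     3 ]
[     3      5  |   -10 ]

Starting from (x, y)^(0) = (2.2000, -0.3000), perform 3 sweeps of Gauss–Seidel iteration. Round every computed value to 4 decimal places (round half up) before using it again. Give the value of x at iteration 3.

-0.4370

Iteration 1:
  x = (3 - (-4)·-0.3000) / (5) = 0.3600
  y = (-10 - (3)·0.3600) / (5) = -2.2160
Iteration 2:
  x = (3 - (-4)·-2.2160) / (5) = -1.1728
  y = (-10 - (3)·-1.1728) / (5) = -1.2963
Iteration 3:
  x = (3 - (-4)·-1.2963) / (5) = -0.4370
  y = (-10 - (3)·-0.4370) / (5) = -1.7378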